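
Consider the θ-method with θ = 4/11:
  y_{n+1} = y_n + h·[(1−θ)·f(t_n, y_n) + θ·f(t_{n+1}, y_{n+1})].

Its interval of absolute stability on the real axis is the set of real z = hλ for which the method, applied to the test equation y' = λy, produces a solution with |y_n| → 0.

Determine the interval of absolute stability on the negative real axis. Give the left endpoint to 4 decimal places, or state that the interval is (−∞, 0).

z∈(-7.3333,0).

Set f=λy, z=hλ:
  y_{n+1} = y_n + z·[7/11·y_n + 4/11·y_{n+1}] ⇒ (1 − 4/11z)y_{n+1} = (1 + 7/11z)y_n
  Hence R(z) = (1 + 7/11z)/(1 − 4/11z).

Need |R(x)|<1, x<0.
x=-1.42: |R|=0.0635
R=−1: 1+7/11x = −1+4/11x ⇒ -3/11x=2 ⇒ x=2/(-3/11)=-7.3333
Confirm numerically:
  x=-5.180: |R|=0.79634 <1
  x=-4.924: |R|=0.76453 <1
  x=-4.206: |R|=0.66281 <1
  x=-3.364: |R|=0.51308 <1
  x=-7.797: |R|=1.03297 >1
  x=-7.635: |R|=1.02179 >1
  x=-7.589: |R|=1.01855 >1
Interval (-7.3333, 0).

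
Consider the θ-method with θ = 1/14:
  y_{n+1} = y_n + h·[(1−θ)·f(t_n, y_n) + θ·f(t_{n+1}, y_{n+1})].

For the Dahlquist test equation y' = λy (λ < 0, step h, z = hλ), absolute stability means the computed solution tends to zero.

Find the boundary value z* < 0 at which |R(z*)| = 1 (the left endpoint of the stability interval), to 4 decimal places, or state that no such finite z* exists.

With y'=λy (z=hλ):
  y_{n+1} = y_n + z·[13/14·y_n + 1/14·y_{n+1}] ⇒ (1 − 1/14z)y_{n+1} = (1 + 13/14z)y_n
  so R(z) = (1 + 13/14z)/(1 − 1/14z).

Solve |R(x)|<1 on ℝ⁻.
x=-1.37: |R|=0.2479
R=−1: 1+13/14x = −1+1/14x ⇒ -6/7x=2 ⇒ x=2/(-6/7)=-2.3333
Confirm numerically:
  x=-2.147: |R|=0.86152 <1
  x=-2.115: |R|=0.83742 <1
  x=-1.413: |R|=0.28346 <1
  x=-2.599: |R|=1.19206 >1
  x=-2.532: |R|=1.14421 >1
So |R|<1 on (-2.3333, 0).

z* = -2.3333.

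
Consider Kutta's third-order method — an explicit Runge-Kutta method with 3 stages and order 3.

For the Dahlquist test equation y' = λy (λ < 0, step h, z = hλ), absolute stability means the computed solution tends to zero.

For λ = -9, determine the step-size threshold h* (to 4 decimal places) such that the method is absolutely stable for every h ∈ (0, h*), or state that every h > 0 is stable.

(-2.5127,0); λ=-9 ⇒ h* = 0.2792.

On y'=λy, z=hλ:
  order 3, 3-stage ⇒ R(z)=1+z+z^2/2+z^3/6
  (e.g. R(-1.42)=0.11099, |R|=0.11099)

Need |R(x)|<1, x<0.
x=-1.42: |R|=0.1110
|R(-2.85)|=1.6469 |R(-2.65)|=1.2404 |R(-1.86)|=0.2027
Bisect:
  x_lo=-2.9093 |R|=1.7814  x_hi=-0.1886 |R|=0.8281
  mid=-1.54896 |R|=0.03128 →hi
  mid=-2.22914 |R|=0.59073 →hi
  mid=-2.56923 |R|=1.09531 →lo
  mid=-2.39918 |R|=0.82279 →hi
  mid=-2.48421 |R|=0.95369 →hi
  mid=-2.52672 |R|=1.02312 →lo
  mid=-2.50546 |R|=0.98806 →hi
  mid=-2.51609 |R|=1.00551 →lo
  ...
  [-2.51277,-2.51260] ⇒ x*=-2.5127
So |R|<1 on (-2.5127, 0).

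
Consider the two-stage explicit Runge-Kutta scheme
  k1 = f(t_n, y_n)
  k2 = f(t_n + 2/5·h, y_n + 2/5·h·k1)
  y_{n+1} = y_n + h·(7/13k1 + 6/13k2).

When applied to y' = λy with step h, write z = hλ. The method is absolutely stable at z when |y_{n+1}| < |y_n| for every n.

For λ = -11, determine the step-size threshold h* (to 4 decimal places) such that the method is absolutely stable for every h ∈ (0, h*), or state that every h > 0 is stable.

Test eqn y'=λy, z=hλ:
  k1=λy_n ⇒ h·k1=z·y_n;  k2=λ(1+2/5z)y_n ⇒ h·k2=z(1+2/5z)y_n
  y_{n+1}/y_n = 1 + 7/13z + 6/13z(1+2/5z) = 1 + z + 12/65z²
  Hence R(z) = 1 + z + 12/65z².

Need |R(x)|<1, x<0.
x=-1.74: |R|=0.1811
R=1: x+12/65x²=0 ⇒ x=−65/12=-5.4167; min R=1−1/(4·12/65)=-0.3542>−1
Confirm numerically:
  x=-3.536: |R|=0.22770 <1
  x=-2.749: |R|=0.35386 <1
  x=-2.606: |R|=0.35223 <1
  x=-2.496: |R|=0.34584 <1
  x=-5.919: |R|=1.54892 >1
  x=-5.828: |R|=1.44257 >1
Interval (-5.4167, 0).

(-5.4167,0); λ=-11 ⇒ h* = (65/12)/11 = 0.4924.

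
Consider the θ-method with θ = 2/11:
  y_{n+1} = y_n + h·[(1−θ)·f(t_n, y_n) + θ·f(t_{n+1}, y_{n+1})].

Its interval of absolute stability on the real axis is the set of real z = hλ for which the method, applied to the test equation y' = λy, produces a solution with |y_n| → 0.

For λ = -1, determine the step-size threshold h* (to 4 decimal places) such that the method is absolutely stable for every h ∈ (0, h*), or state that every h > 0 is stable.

(-3.1429,0); λ=-1 ⇒ h* = (22/7)/1 = 3.1429.

Set f=λy, z=hλ:
  y_{n+1} = y_n + z·[9/11·y_n + 2/11·y_{n+1}] ⇒ (1 − 2/11z)y_{n+1} = (1 + 9/11z)y_n
  so R(z) = (1 + 9/11z)/(1 − 2/11z).

Need |R(x)|<1, x<0.
x=-1.58: |R|=0.2274
R=−1: 1+9/11x = −1+2/11x ⇒ -7/11x=2 ⇒ x=2/(-7/11)=-3.1429
Confirm numerically:
  x=-2.737: |R|=0.82755 <1
  x=-2.481: |R|=0.70975 <1
  x=-2.144: |R|=0.54265 <1
  x=-1.460: |R|=0.15374 <1
  x=-3.725: |R|=1.22087 >1
  x=-3.568: |R|=1.16409 >1
  x=-3.411: |R|=1.10532 >1
Interval (-3.1429, 0).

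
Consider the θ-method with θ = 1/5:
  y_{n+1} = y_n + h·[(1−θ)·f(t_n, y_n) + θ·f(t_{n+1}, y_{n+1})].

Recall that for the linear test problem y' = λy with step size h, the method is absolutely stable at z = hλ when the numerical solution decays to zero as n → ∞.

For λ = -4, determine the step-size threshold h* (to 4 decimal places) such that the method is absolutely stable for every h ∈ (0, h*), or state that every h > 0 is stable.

(-3.3333,0); λ=-4 ⇒ h* = (10/3)/4 = 0.8333.

Test eqn y'=λy, z=hλ:
  y_{n+1} = y_n + z·[4/5·y_n + 1/5·y_{n+1}] ⇒ (1 − 1/5z)y_{n+1} = (1 + 4/5z)y_n
  ⇒ R(z) = (1 + 4/5z)/(1 − 1/5z).

Solve |R(x)|<1 on ℝ⁻.
x=-0.62: |R|=0.4484
R=−1: 1+4/5x = −1+1/5x ⇒ -3/5x=2 ⇒ x=2/(-3/5)=-3.3333
Confirm numerically:
  x=-3.185: |R|=0.94563 <1
  x=-3.093: |R|=0.91091 <1
  x=-2.819: |R|=0.80266 <1
  x=-2.447: |R|=0.64294 <1
  x=-3.886: |R|=1.18659 >1
  x=-3.777: |R|=1.15165 >1
  x=-3.579: |R|=1.08591 >1
Interval (-3.3333, 0).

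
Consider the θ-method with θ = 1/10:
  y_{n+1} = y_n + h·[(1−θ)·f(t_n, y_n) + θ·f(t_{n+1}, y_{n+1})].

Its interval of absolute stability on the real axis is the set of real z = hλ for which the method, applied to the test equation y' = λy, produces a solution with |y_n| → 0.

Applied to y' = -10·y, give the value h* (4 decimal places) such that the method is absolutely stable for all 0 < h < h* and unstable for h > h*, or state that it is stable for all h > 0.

(-2.5000,0); λ=-10 ⇒ h* = (5/2)/10 = 0.2500.

Set f=λy, z=hλ:
  y_{n+1} = y_n + z·[9/10·y_n + 1/10·y_{n+1}] ⇒ (1 − 1/10z)y_{n+1} = (1 + 9/10z)y_n
  ⇒ R(z) = (1 + 9/10z)/(1 − 1/10z).

Need |R(x)|<1, x<0.
x=-1.69: |R|=0.4457
R=−1: 1+9/10x = −1+1/10x ⇒ -4/5x=2 ⇒ x=2/(-4/5)=-2.5000
Confirm numerically:
  x=-2.320: |R|=0.88312 <1
  x=-1.890: |R|=0.58957 <1
  x=-1.352: |R|=0.19098 <1
  x=-1.179: |R|=0.05466 <1
  x=-2.935: |R|=1.26904 >1
  x=-2.732: |R|=1.14577 >1
  x=-2.730: |R|=1.14454 >1
Interval (-2.5000, 0).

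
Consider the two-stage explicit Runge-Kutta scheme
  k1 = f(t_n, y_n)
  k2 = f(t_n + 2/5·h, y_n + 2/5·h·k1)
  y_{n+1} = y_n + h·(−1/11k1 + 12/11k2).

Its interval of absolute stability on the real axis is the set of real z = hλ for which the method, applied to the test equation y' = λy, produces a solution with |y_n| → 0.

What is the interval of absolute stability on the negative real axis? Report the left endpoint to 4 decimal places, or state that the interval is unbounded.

Test eqn y'=λy, z=hλ:
  k1=λy_n ⇒ h·k1=z·y_n;  k2=λ(1+2/5z)y_n ⇒ h·k2=z(1+2/5z)y_n
  y_{n+1}/y_n = 1 − 1/11z + 12/11z(1+2/5z) = 1 + z + 24/55z²
  R(z) = 1 + z + 24/55z².

Find x<0 with |R(x)|<1.
x=-1.48: |R|=0.4758
R=1: x+24/55x²=0 ⇒ x=−55/24=-2.2917; min R=1−1/(4·24/55)=0.4271>−1
Confirm numerically:
  x=-1.900: |R|=0.67527 <1
  x=-1.754: |R|=0.58848 <1
  x=-1.248: |R|=0.43164 <1
  x=-1.131: |R|=0.42718 <1
  x=-2.526: |R|=1.25829 >1
  x=-2.501: |R|=1.22845 >1
So |R|<1 on (-2.2917, 0).

(-2.2917, 0).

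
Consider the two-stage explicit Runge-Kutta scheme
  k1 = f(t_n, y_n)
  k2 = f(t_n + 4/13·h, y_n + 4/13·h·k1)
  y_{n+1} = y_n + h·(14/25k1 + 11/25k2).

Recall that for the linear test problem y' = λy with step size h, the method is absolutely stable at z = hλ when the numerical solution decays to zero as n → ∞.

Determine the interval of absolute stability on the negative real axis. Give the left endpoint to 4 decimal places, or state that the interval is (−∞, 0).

z∈(-7.3864,0).

Test eqn y'=λy, z=hλ:
  k1=λy_n ⇒ h·k1=z·y_n;  k2=λ(1+4/13z)y_n ⇒ h·k2=z(1+4/13z)y_n
  y_{n+1}/y_n = 1 + 14/25z + 11/25z(1+4/13z) = 1 + z + 44/325z²
  Hence R(z) = 1 + z + 44/325z².

Boundary: |R(x)|=1, x<0.
x=-1: |R|=0.1354
R=1: x+44/325x²=0 ⇒ x=−325/44=-7.3864; min R=1−1/(4·44/325)=-0.8466>−1
Confirm numerically:
  x=-6.401: |R|=0.14609 <1
  x=-6.344: |R|=0.10473 <1
  x=-6.190: |R|=0.00259 <1
  x=-4.129: |R|=0.82088 <1
  x=-7.926: |R|=1.57906 >1
  x=-7.751: |R|=1.38264 >1
  x=-7.597: |R|=1.21664 >1
So |R|<1 on (-7.3864, 0).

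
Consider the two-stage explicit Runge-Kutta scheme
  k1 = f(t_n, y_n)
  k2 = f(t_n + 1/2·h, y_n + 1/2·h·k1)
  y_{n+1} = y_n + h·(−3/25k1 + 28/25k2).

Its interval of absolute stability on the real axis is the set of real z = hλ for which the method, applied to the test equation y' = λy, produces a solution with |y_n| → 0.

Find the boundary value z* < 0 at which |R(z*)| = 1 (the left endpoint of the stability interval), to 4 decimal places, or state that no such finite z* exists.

Set f=λy, z=hλ:
  k1=λy_n ⇒ h·k1=z·y_n;  k2=λ(1+1/2z)y_n ⇒ h·k2=z(1+1/2z)y_n
  y_{n+1}/y_n = 1 − 3/25z + 28/25z(1+1/2z) = 1 + z + 14/25z²
  so R(z) = 1 + z + 14/25z².

Need |R(x)|<1, x<0.
x=-1.32: |R|=0.6557
R=1: x+14/25x²=0 ⇒ x=−25/14=-1.7857; min R=1−1/(4·14/25)=0.5536>−1
Confirm numerically:
  x=-1.424: |R|=0.71155 <1
  x=-1.254: |R|=0.62661 <1
  x=-0.949: |R|=0.55534 <1
  x=-2.324: |R|=1.70055 >1
  x=-1.891: |R|=1.11149 >1
Stable set (-1.7857, 0).

left endpoint -1.7857.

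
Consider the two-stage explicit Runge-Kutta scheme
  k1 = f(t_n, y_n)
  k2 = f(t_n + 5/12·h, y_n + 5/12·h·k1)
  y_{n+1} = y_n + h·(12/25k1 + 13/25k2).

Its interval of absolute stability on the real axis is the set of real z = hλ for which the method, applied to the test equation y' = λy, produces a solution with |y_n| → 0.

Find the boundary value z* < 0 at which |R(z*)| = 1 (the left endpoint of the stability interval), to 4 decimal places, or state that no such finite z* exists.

On y'=λy, z=hλ:
  k1=λy_n ⇒ h·k1=z·y_n;  k2=λ(1+5/12z)y_n ⇒ h·k2=z(1+5/12z)y_n
  y_{n+1}/y_n = 1 + 12/25z + 13/25z(1+5/12z) = 1 + z + 13/60z²
  so R(z) = 1 + z + 13/60z².

Need |R(x)|<1, x<0.
x=-0.68: |R|=0.4202
R=1: x+13/60x²=0 ⇒ x=−60/13=-4.6154; min R=1−1/(4·13/60)=-0.1538>−1
Confirm numerically:
  x=-2.674: |R|=0.12477 <1
  x=-2.499: |R|=0.14592 <1
  x=-2.059: |R|=0.14045 <1
  x=-4.903: |R|=1.30554 >1
  x=-4.734: |R|=1.12166 >1
  x=-4.731: |R|=1.11851 >1
Stable set (-4.6154, 0).

z* = -4.6154.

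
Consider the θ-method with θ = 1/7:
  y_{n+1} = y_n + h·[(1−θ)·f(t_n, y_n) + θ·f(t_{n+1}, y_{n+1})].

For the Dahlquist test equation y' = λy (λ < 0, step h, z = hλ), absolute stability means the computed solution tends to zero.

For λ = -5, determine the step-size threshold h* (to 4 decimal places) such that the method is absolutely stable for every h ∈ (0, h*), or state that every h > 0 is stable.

(-2.8000,0); λ=-5 ⇒ h* = (14/5)/5 = 0.5600.

With y'=λy (z=hλ):
  y_{n+1} = y_n + z·[6/7·y_n + 1/7·y_{n+1}] ⇒ (1 − 1/7z)y_{n+1} = (1 + 6/7z)y_n
  R(z) = (1 + 6/7z)/(1 − 1/7z).

Solve |R(x)|<1 on ℝ⁻.
x=-0.38: |R|=0.6396
R=−1: 1+6/7x = −1+1/7x ⇒ -5/7x=2 ⇒ x=2/(-5/7)=-2.8000
Confirm numerically:
  x=-1.740: |R|=0.39359 <1
  x=-1.721: |R|=0.38138 <1
  x=-1.216: |R|=0.03603 <1
  x=-3.330: |R|=1.25653 >1
  x=-2.920: |R|=1.06048 >1
So |R|<1 on (-2.8000, 0).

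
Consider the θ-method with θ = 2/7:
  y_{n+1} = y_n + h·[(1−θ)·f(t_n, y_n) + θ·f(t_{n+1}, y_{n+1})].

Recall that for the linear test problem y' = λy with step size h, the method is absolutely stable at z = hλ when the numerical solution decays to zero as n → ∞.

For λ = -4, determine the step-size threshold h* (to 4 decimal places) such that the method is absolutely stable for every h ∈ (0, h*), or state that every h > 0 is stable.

(-4.6667,0); λ=-4 ⇒ h* = (14/3)/4 = 1.1667.

Set f=λy, z=hλ:
  y_{n+1} = y_n + z·[5/7·y_n + 2/7·y_{n+1}] ⇒ (1 − 2/7z)y_{n+1} = (1 + 5/7z)y_n
  Hence R(z) = (1 + 5/7z)/(1 − 2/7z).

Find x<0 with |R(x)|<1.
x=-1.14: |R|=0.1401
R=−1: 1+5/7x = −1+2/7x ⇒ -3/7x=2 ⇒ x=2/(-3/7)=-4.6667
Confirm numerically:
  x=-3.519: |R|=0.75474 <1
  x=-2.807: |R|=0.55771 <1
  x=-2.362: |R|=0.41027 <1
  x=-2.094: |R|=0.31015 <1
  x=-4.863: |R|=1.03521 >1
  x=-4.712: |R|=1.00828 >1
So |R|<1 on (-4.6667, 0).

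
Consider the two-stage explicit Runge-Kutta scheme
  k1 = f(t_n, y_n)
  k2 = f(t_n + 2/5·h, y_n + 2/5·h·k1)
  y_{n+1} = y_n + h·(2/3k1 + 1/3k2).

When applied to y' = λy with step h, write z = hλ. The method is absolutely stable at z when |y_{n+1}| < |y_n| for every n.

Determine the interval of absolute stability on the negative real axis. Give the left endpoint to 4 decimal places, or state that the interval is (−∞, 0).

z∈(-7.5000,0).

Test eqn y'=λy, z=hλ:
  k1=λy_n ⇒ h·k1=z·y_n;  k2=λ(1+2/5z)y_n ⇒ h·k2=z(1+2/5z)y_n
  y_{n+1}/y_n = 1 + 2/3z + 1/3z(1+2/5z) = 1 + z + 2/15z²
  so R(z) = 1 + z + 2/15z².

Find x<0 with |R(x)|<1.
x=-1.23: |R|=0.0283
R=1: x+2/15x²=0 ⇒ x=−15/2=-7.5000; min R=1−1/(4·2/15)=-0.8750>−1
Confirm numerically:
  x=-5.091: |R|=0.63523 <1
  x=-4.893: |R|=0.70081 <1
  x=-4.393: |R|=0.81987 <1
  x=-7.812: |R|=1.32498 >1
  x=-7.780: |R|=1.29045 >1
So |R|<1 on (-7.5000, 0).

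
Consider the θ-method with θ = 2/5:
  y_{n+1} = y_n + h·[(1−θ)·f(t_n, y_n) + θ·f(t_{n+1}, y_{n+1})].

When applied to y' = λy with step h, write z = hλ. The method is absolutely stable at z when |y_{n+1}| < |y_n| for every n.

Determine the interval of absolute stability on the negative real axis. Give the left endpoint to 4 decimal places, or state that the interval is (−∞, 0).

Test eqn y'=λy, z=hλ:
  y_{n+1} = y_n + z·[3/5·y_n + 2/5·y_{n+1}] ⇒ (1 − 2/5z)y_{n+1} = (1 + 3/5z)y_n
  so R(z) = (1 + 3/5z)/(1 − 2/5z).

Find x<0 with |R(x)|<1.
x=-1.56: |R|=0.0394
R=−1: 1+3/5x = −1+2/5x ⇒ -1/5x=2 ⇒ x=2/(-1/5)=-10.0000
Confirm numerically:
  x=-8.642: |R|=0.93906 <1
  x=-6.761: |R|=0.82513 <1
  x=-5.007: |R|=0.66744 <1
  x=-10.362: |R|=1.01407 >1
  x=-10.181: |R|=1.00714 >1
  x=-10.041: |R|=1.00163 >1
Stable set (-10.0000, 0).

z∈(-10.0000,0).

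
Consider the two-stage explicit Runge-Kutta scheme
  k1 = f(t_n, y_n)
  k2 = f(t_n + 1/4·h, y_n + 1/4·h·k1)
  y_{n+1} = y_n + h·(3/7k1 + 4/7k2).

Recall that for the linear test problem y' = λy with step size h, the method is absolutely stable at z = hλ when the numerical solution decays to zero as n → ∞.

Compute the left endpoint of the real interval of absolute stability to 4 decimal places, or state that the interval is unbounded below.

z* = -7.0000.

Set f=λy, z=hλ:
  k1=λy_n ⇒ h·k1=z·y_n;  k2=λ(1+1/4z)y_n ⇒ h·k2=z(1+1/4z)y_n
  y_{n+1}/y_n = 1 + 3/7z + 4/7z(1+1/4z) = 1 + z + 1/7z²
  Hence R(z) = 1 + z + 1/7z².

Solve |R(x)|<1 on ℝ⁻.
x=-0.72: |R|=0.3541
R=1: x+1/7x²=0 ⇒ x=−7=-7.0000; min R=1−1/(4·1/7)=-0.7500>−1
Confirm numerically:
  x=-6.233: |R|=0.31704 <1
  x=-5.420: |R|=0.22337 <1
  x=-2.829: |R|=0.68568 <1
  x=-7.409: |R|=1.43290 >1
  x=-7.208: |R|=1.21418 >1
So |R|<1 on (-7.0000, 0).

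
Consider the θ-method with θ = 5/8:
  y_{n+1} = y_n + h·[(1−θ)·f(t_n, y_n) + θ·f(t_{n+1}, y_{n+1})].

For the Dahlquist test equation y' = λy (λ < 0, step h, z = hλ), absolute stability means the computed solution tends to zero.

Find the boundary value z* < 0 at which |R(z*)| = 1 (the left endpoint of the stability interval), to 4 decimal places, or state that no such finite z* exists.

(−∞, 0) — no finite endpoint.

Test eqn y'=λy, z=hλ:
  y_{n+1} = y_n + z·[3/8·y_n + 5/8·y_{n+1}] ⇒ (1 − 5/8z)y_{n+1} = (1 + 3/8z)y_n
  ⇒ R(z) = (1 + 3/8z)/(1 − 5/8z).

Solve |R(x)|<1 on ℝ⁻.
x=-1.63: |R|=0.1926
x=-2: |R|=0.1111
x=-10: |R|=0.3793
x=-100: |R|=0.5748
θ=5/8≥1/2 ⇒ |1+3/8x|<|1−5/8x| ∀x<0 ⇒ interval (−∞,0).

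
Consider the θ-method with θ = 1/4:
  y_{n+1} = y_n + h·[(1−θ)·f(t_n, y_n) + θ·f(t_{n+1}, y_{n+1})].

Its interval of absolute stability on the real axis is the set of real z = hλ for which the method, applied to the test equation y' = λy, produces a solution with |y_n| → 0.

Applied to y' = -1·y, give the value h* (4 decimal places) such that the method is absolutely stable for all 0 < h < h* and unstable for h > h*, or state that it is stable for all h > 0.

With y'=λy (z=hλ):
  y_{n+1} = y_n + z·[3/4·y_n + 1/4·y_{n+1}] ⇒ (1 − 1/4z)y_{n+1} = (1 + 3/4z)y_n
  so R(z) = (1 + 3/4z)/(1 − 1/4z).

Solve |R(x)|<1 on ℝ⁻.
x=-1.01: |R|=0.1936
R=−1: 1+3/4x = −1+1/4x ⇒ -1/2x=2 ⇒ x=2/(-1/2)=-4.0000
Confirm numerically:
  x=-2.683: |R|=0.60587 <1
  x=-1.788: |R|=0.23566 <1
  x=-1.601: |R|=0.14337 <1
  x=-4.307: |R|=1.07391 >1
  x=-4.249: |R|=1.06037 >1
Stable set (-4.0000, 0).

(-4.0000,0); λ=-1 ⇒ h* = (4)/1 = 4.0000.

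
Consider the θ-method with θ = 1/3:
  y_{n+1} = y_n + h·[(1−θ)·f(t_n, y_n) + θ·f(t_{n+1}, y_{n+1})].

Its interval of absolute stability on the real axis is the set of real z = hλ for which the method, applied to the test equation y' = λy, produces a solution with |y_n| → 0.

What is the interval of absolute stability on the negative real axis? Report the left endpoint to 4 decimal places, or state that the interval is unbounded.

Test eqn y'=λy, z=hλ:
  y_{n+1} = y_n + z·[2/3·y_n + 1/3·y_{n+1}] ⇒ (1 − 1/3z)y_{n+1} = (1 + 2/3z)y_n
  Hence R(z) = (1 + 2/3z)/(1 − 1/3z).

Solve |R(x)|<1 on ℝ⁻.
x=-1.07: |R|=0.2113
R=−1: 1+2/3x = −1+1/3x ⇒ -1/3x=2 ⇒ x=2/(-1/3)=-6.0000
Confirm numerically:
  x=-4.463: |R|=0.79405 <1
  x=-2.562: |R|=0.38188 <1
  x=-2.498: |R|=0.36304 <1
  x=-6.506: |R|=1.05323 >1
  x=-6.162: |R|=1.01768 >1
So |R|<1 on (-6.0000, 0).

(-6.0000, 0).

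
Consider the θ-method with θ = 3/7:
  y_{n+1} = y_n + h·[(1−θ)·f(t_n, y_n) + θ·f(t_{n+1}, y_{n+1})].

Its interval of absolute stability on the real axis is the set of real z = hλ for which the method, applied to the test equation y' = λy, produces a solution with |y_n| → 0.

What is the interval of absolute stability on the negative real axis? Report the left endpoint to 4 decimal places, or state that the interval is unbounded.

On y'=λy, z=hλ:
  y_{n+1} = y_n + z·[4/7·y_n + 3/7·y_{n+1}] ⇒ (1 − 3/7z)y_{n+1} = (1 + 4/7z)y_n
  R(z) = (1 + 4/7z)/(1 − 3/7z).

Find x<0 with |R(x)|<1.
x=-1.42: |R|=0.1172
R=−1: 1+4/7x = −1+3/7x ⇒ -1/7x=2 ⇒ x=2/(-1/7)=-14.0000
Confirm numerically:
  x=-12.563: |R|=0.96784 <1
  x=-10.572: |R|=0.91146 <1
  x=-10.464: |R|=0.90790 <1
  x=-14.544: |R|=1.01074 >1
  x=-14.331: |R|=1.00662 >1
  x=-14.102: |R|=1.00207 >1
Interval (-14.0000, 0).

z∈(-14.0000,0).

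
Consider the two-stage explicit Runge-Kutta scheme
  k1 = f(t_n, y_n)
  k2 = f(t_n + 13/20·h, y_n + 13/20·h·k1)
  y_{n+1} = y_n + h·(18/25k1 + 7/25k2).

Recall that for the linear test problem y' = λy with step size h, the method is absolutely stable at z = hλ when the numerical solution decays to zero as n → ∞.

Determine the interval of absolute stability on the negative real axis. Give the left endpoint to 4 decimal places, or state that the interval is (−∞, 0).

z∈(-5.4945,0).

On y'=λy, z=hλ:
  k1=λy_n ⇒ h·k1=z·y_n;  k2=λ(1+13/20z)y_n ⇒ h·k2=z(1+13/20z)y_n
  y_{n+1}/y_n = 1 + 18/25z + 7/25z(1+13/20z) = 1 + z + 91/500z²
  R(z) = 1 + z + 91/500z².

Find x<0 with |R(x)|<1.
x=-1.28: |R|=0.0182
R=1: x+91/500x²=0 ⇒ x=−500/91=-5.4945; min R=1−1/(4·91/500)=-0.3736>−1
Confirm numerically:
  x=-4.557: |R|=0.22246 <1
  x=-3.952: |R|=0.10947 <1
  x=-2.616: |R|=0.37049 <1
  x=-5.620: |R|=1.12836 >1
  x=-5.560: |R|=1.06628 >1
  x=-5.517: |R|=1.02259 >1
Interval (-5.4945, 0).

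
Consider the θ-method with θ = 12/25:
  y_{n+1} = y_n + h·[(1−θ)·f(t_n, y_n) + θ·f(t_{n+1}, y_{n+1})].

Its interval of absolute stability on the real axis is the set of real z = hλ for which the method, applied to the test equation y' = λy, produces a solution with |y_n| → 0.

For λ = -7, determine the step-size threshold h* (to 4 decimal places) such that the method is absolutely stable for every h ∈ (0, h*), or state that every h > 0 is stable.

(-50.0000,0); λ=-7 ⇒ h* = (50)/7 = 7.1429.

Set f=λy, z=hλ:
  y_{n+1} = y_n + z·[13/25·y_n + 12/25·y_{n+1}] ⇒ (1 − 12/25z)y_{n+1} = (1 + 13/25z)y_n
  so R(z) = (1 + 13/25z)/(1 − 12/25z).

Boundary: |R(x)|=1, x<0.
x=-0.38: |R|=0.6786
R=−1: 1+13/25x = −1+12/25x ⇒ -1/25x=2 ⇒ x=2/(-1/25)=-50.0000
Confirm numerically:
  x=-45.821: |R|=0.99273 <1
  x=-35.144: |R|=0.96674 <1
  x=-24.409: |R|=0.91950 <1
  x=-24.319: |R|=0.91894 <1
  x=-50.462: |R|=1.00073 >1
  x=-50.403: |R|=1.00064 >1
  x=-50.232: |R|=1.00037 >1
Interval (-50.0000, 0).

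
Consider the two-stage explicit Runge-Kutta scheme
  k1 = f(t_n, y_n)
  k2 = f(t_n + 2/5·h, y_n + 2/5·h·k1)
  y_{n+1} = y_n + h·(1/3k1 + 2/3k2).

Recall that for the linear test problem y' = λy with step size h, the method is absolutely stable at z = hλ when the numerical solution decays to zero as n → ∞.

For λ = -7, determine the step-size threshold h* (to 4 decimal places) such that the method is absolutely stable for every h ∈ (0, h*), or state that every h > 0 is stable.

(-3.7500,0); λ=-7 ⇒ h* = (15/4)/7 = 0.5357.

On y'=λy, z=hλ:
  k1=λy_n ⇒ h·k1=z·y_n;  k2=λ(1+2/5z)y_n ⇒ h·k2=z(1+2/5z)y_n
  y_{n+1}/y_n = 1 + 1/3z + 2/3z(1+2/5z) = 1 + z + 4/15z²
  Hence R(z) = 1 + z + 4/15z².

Solve |R(x)|<1 on ℝ⁻.
x=-1.55: |R|=0.0907
R=1: x+4/15x²=0 ⇒ x=−15/4=-3.7500; min R=1−1/(4·4/15)=0.0625>−1
Confirm numerically:
  x=-3.080: |R|=0.44971 <1
  x=-3.008: |R|=0.40482 <1
  x=-2.300: |R|=0.11067 <1
  x=-1.534: |R|=0.09351 <1
  x=-4.239: |R|=1.55277 >1
  x=-4.207: |R|=1.51269 >1
So |R|<1 on (-3.7500, 0).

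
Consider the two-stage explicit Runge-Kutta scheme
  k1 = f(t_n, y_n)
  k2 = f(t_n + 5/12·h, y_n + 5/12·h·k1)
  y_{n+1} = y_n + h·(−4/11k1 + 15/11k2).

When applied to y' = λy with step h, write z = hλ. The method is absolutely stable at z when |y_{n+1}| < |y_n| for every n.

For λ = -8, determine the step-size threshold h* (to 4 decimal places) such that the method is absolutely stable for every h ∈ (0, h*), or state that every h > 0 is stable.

With y'=λy (z=hλ):
  k1=λy_n ⇒ h·k1=z·y_n;  k2=λ(1+5/12z)y_n ⇒ h·k2=z(1+5/12z)y_n
  y_{n+1}/y_n = 1 − 4/11z + 15/11z(1+5/12z) = 1 + z + 25/44z²
  ⇒ R(z) = 1 + z + 25/44z².

Boundary: |R(x)|=1, x<0.
x=-1.7: |R|=0.9420
R=1: x+25/44x²=0 ⇒ x=−44/25=-1.7600; min R=1−1/(4·25/44)=0.5600>−1
Confirm numerically:
  x=-1.280: |R|=0.65091 <1
  x=-1.005: |R|=0.56888 <1
  x=-0.730: |R|=0.57278 <1
  x=-2.240: |R|=1.61091 >1
  x=-2.159: |R|=1.48946 >1
Interval (-1.7600, 0).

(-1.7600,0); λ=-8 ⇒ h* = (44/25)/8 = 0.2200.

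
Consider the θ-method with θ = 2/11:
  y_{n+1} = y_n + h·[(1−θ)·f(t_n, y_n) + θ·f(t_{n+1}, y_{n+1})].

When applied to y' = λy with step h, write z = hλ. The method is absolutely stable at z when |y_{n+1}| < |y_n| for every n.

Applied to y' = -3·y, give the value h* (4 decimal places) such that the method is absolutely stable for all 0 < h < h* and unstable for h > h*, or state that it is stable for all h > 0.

(-3.1429,0); λ=-3 ⇒ h* = (22/7)/3 = 1.0476.

On y'=λy, z=hλ:
  y_{n+1} = y_n + z·[9/11·y_n + 2/11·y_{n+1}] ⇒ (1 − 2/11z)y_{n+1} = (1 + 9/11z)y_n
  so R(z) = (1 + 9/11z)/(1 − 2/11z).

Need |R(x)|<1, x<0.
x=-0.48: |R|=0.5585
R=−1: 1+9/11x = −1+2/11x ⇒ -7/11x=2 ⇒ x=2/(-7/11)=-3.1429
Confirm numerically:
  x=-2.211: |R|=0.57703 <1
  x=-1.901: |R|=0.41271 <1
  x=-1.849: |R|=0.38379 <1
  x=-1.260: |R|=0.02515 <1
  x=-3.620: |R|=1.18311 >1
  x=-3.336: |R|=1.07651 >1
  x=-3.312: |R|=1.06718 >1
Stable set (-3.1429, 0).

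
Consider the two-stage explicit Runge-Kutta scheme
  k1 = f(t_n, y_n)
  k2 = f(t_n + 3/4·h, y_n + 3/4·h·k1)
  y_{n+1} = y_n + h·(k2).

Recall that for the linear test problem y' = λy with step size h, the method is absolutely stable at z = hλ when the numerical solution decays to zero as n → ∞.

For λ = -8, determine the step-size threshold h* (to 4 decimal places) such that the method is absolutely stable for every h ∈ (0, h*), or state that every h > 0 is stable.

(-1.3333,0); λ=-8 ⇒ h* = (4/3)/8 = 0.1667.

With y'=λy (z=hλ):
  k1=λy_n ⇒ h·k1=z·y_n;  k2=λ(1+3/4z)y_n ⇒ h·k2=z(1+3/4z)y_n
  y_{n+1}/y_n = 1 + z(1+3/4z) = 1 + z + 3/4z²
  ⇒ R(z) = 1 + z + 3/4z².

Solve |R(x)|<1 on ℝ⁻.
x=-0.34: |R|=0.7467
R=1: x+3/4x²=0 ⇒ x=−4/3=-1.3333; min R=1−1/(4·3/4)=0.6667>−1
Confirm numerically:
  x=-1.048: |R|=0.77573 <1
  x=-0.800: |R|=0.68000 <1
  x=-0.787: |R|=0.67753 <1
  x=-1.915: |R|=1.83542 >1
  x=-1.887: |R|=1.78358 >1
  x=-1.416: |R|=1.08779 >1
So |R|<1 on (-1.3333, 0).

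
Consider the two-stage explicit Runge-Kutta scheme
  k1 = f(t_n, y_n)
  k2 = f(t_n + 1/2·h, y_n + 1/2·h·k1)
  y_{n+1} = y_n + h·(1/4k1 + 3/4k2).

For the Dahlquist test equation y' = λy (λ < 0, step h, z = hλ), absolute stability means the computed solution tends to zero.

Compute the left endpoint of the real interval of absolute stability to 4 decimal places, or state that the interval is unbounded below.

z* = -2.6667.

With y'=λy (z=hλ):
  k1=λy_n ⇒ h·k1=z·y_n;  k2=λ(1+1/2z)y_n ⇒ h·k2=z(1+1/2z)y_n
  y_{n+1}/y_n = 1 + 1/4z + 3/4z(1+1/2z) = 1 + z + 3/8z²
  so R(z) = 1 + z + 3/8z².

Boundary: |R(x)|=1, x<0.
x=-1.22: |R|=0.3382
R=1: x+3/8x²=0 ⇒ x=−8/3=-2.6667; min R=1−1/(4·3/8)=0.3333>−1
Confirm numerically:
  x=-2.479: |R|=0.82554 <1
  x=-1.746: |R|=0.39719 <1
  x=-1.692: |R|=0.38157 <1
  x=-3.179: |R|=1.61077 >1
  x=-3.126: |R|=1.53845 >1
  x=-2.952: |R|=1.31586 >1
So |R|<1 on (-2.6667, 0).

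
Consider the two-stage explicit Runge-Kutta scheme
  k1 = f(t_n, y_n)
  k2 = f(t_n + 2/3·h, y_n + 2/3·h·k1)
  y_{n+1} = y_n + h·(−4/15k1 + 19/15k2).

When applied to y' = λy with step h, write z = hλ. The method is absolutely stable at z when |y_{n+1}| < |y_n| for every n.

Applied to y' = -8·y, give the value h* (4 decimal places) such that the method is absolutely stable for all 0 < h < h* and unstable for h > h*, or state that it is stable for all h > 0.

With y'=λy (z=hλ):
  k1=λy_n ⇒ h·k1=z·y_n;  k2=λ(1+2/3z)y_n ⇒ h·k2=z(1+2/3z)y_n
  y_{n+1}/y_n = 1 − 4/15z + 19/15z(1+2/3z) = 1 + z + 38/45z²
  Hence R(z) = 1 + z + 38/45z².

Solve |R(x)|<1 on ℝ⁻.
x=-1.21: |R|=1.0264
R=1: x+38/45x²=0 ⇒ x=−45/38=-1.1842; min R=1−1/(4·38/45)=0.7039>−1
Confirm numerically:
  x=-1.098: |R|=0.92007 <1
  x=-0.917: |R|=0.79308 <1
  x=-0.535: |R|=0.70670 <1
  x=-1.781: |R|=1.89754 >1
  x=-1.564: |R|=1.50159 >1
So |R|<1 on (-1.1842, 0).

(-1.1842,0); λ=-8 ⇒ h* = (45/38)/8 = 0.1480.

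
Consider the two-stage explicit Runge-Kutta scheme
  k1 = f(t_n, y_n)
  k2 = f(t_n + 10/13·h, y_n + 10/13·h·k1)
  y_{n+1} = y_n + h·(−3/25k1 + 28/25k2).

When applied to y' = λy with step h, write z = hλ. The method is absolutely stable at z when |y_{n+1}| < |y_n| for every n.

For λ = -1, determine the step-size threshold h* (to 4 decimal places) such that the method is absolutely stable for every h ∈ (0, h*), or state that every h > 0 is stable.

(-1.1607,0); λ=-1 ⇒ h* = (65/56)/1 = 1.1607.

With y'=λy (z=hλ):
  k1=λy_n ⇒ h·k1=z·y_n;  k2=λ(1+10/13z)y_n ⇒ h·k2=z(1+10/13z)y_n
  y_{n+1}/y_n = 1 − 3/25z + 28/25z(1+10/13z) = 1 + z + 56/65z²
  Hence R(z) = 1 + z + 56/65z².

Boundary: |R(x)|=1, x<0.
x=-0.3: |R|=0.7775
R=1: x+56/65x²=0 ⇒ x=−65/56=-1.1607; min R=1−1/(4·56/65)=0.7098>−1
Confirm numerically:
  x=-0.837: |R|=0.76657 <1
  x=-0.636: |R|=0.71249 <1
  x=-0.536: |R|=0.71152 <1
  x=-1.678: |R|=1.74782 >1
  x=-1.636: |R|=1.66990 >1
  x=-1.554: |R|=1.52654 >1
Interval (-1.1607, 0).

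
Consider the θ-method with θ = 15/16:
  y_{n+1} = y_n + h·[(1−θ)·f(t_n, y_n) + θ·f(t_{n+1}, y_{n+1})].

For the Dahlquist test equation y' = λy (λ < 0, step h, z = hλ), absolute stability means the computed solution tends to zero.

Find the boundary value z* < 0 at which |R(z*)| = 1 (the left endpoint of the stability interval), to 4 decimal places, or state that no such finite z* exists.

(−∞, 0) — no finite endpoint.

Set f=λy, z=hλ:
  y_{n+1} = y_n + z·[1/16·y_n + 15/16·y_{n+1}] ⇒ (1 − 15/16z)y_{n+1} = (1 + 1/16z)y_n
  R(z) = (1 + 1/16z)/(1 − 15/16z).

Solve |R(x)|<1 on ℝ⁻.
x=-1.22: |R|=0.4309
x=-2: |R|=0.3043
x=-10: |R|=0.0361
x=-100: |R|=0.0554
θ=15/16≥1/2 ⇒ |1+1/16x|<|1−15/16x| ∀x<0 ⇒ stable on all of ℝ⁻.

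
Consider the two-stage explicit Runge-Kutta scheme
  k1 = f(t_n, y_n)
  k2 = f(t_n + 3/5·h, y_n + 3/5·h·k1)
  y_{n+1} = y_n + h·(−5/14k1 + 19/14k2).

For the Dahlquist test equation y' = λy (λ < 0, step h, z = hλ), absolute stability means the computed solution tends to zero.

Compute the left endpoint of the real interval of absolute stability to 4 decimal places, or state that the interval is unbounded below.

z* = -1.2281.

With y'=λy (z=hλ):
  k1=λy_n ⇒ h·k1=z·y_n;  k2=λ(1+3/5z)y_n ⇒ h·k2=z(1+3/5z)y_n
  y_{n+1}/y_n = 1 − 5/14z + 19/14z(1+3/5z) = 1 + z + 57/70z²
  Hence R(z) = 1 + z + 57/70z².

Solve |R(x)|<1 on ℝ⁻.
x=-0.59: |R|=0.6935
R=1: x+57/70x²=0 ⇒ x=−70/57=-1.2281; min R=1−1/(4·57/70)=0.6930>−1
Confirm numerically:
  x=-1.046: |R|=0.84492 <1
  x=-0.960: |R|=0.79045 <1
  x=-0.811: |R|=0.72457 <1
  x=-0.581: |R|=0.69387 <1
  x=-1.462: |R|=1.27849 >1
  x=-1.442: |R|=1.25120 >1
So |R|<1 on (-1.2281, 0).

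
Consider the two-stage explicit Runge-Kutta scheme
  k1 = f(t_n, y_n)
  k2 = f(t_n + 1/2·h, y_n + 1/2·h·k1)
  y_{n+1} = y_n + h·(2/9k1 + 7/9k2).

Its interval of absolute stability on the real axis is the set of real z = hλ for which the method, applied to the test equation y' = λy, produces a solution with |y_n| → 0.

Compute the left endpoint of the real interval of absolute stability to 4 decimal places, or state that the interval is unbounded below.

Set f=λy, z=hλ:
  k1=λy_n ⇒ h·k1=z·y_n;  k2=λ(1+1/2z)y_n ⇒ h·k2=z(1+1/2z)y_n
  y_{n+1}/y_n = 1 + 2/9z + 7/9z(1+1/2z) = 1 + z + 7/18z²
  Hence R(z) = 1 + z + 7/18z².

Find x<0 with |R(x)|<1.
x=-0.61: |R|=0.5347
R=1: x+7/18x²=0 ⇒ x=−18/7=-2.5714; min R=1−1/(4·7/18)=0.3571>−1
Confirm numerically:
  x=-2.293: |R|=0.75172 <1
  x=-1.762: |R|=0.44536 <1
  x=-1.251: |R|=0.35761 <1
  x=-2.845: |R|=1.30268 >1
  x=-2.720: |R|=1.15716 >1
Stable set (-2.5714, 0).

z* = -2.5714.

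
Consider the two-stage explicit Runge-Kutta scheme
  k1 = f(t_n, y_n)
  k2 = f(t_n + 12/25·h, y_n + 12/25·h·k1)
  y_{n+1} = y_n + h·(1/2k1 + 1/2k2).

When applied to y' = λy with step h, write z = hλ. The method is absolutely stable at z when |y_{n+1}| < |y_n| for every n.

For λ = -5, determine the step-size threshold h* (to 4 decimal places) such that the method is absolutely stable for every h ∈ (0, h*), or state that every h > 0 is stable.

On y'=λy, z=hλ:
  k1=λy_n ⇒ h·k1=z·y_n;  k2=λ(1+12/25z)y_n ⇒ h·k2=z(1+12/25z)y_n
  y_{n+1}/y_n = 1 + 1/2z + 1/2z(1+12/25z) = 1 + z + 6/25z²
  R(z) = 1 + z + 6/25z².

Find x<0 with |R(x)|<1.
x=-0.73: |R|=0.3979
R=1: x+6/25x²=0 ⇒ x=−25/6=-4.1667; min R=1−1/(4·6/25)=-0.0417>−1
Confirm numerically:
  x=-3.905: |R|=0.75477 <1
  x=-3.699: |R|=0.58482 <1
  x=-2.137: |R|=0.04098 <1
  x=-4.521: |R|=1.38447 >1
  x=-4.319: |R|=1.15790 >1
Stable set (-4.1667, 0).

(-4.1667,0); λ=-5 ⇒ h* = (25/6)/5 = 0.8333.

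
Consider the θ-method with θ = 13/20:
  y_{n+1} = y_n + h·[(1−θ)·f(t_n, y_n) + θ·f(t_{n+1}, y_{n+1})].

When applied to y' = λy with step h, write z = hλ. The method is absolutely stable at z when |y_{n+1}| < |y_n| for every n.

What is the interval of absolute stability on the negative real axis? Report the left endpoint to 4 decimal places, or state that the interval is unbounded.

interval (−∞, 0).

With y'=λy (z=hλ):
  y_{n+1} = y_n + z·[7/20·y_n + 13/20·y_{n+1}] ⇒ (1 − 13/20z)y_{n+1} = (1 + 7/20z)y_n
  R(z) = (1 + 7/20z)/(1 − 13/20z).

Find x<0 with |R(x)|<1.
x=-1.5: |R|=0.2405
x=-2: |R|=0.1304
x=-10: |R|=0.3333
x=-100: |R|=0.5152
θ=13/20≥1/2 ⇒ |1+7/20x|<|1−13/20x| ∀x<0 ⇒ interval (−∞,0).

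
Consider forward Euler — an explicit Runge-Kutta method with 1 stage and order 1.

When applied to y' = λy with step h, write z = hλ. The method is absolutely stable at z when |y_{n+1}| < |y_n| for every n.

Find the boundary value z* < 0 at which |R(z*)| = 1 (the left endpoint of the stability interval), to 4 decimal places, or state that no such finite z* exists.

With y'=λy (z=hλ):
  order 1, 1-stage ⇒ R(z)=1+z
  (e.g. R(-1.13)=-0.13000, |R|=0.13000)

Solve |R(x)|<1 on ℝ⁻.
x=-1.13: |R|=0.1300
|R(-1.82)|=0.8200 |R(-1.07)|=0.0700 |R(-0.79)|=0.2100
Bisect:
  x_lo=-2.5517 |R|=1.5517  x_hi=-0.0679 |R|=0.9321
  mid=-1.30980 |R|=0.30980 →hi
  mid=-1.93074 |R|=0.93074 →hi
  mid=-2.24121 |R|=1.24121 →lo
  mid=-2.08598 |R|=1.08598 →lo
  mid=-2.00836 |R|=1.00836 →lo
  mid=-1.96955 |R|=0.96955 →hi
  mid=-1.98896 |R|=0.98896 →hi
  ...
  [-2.00002,-1.99987] ⇒ x*=-2.0000
Stable set (-2.0000, 0).

z* = -2.0000.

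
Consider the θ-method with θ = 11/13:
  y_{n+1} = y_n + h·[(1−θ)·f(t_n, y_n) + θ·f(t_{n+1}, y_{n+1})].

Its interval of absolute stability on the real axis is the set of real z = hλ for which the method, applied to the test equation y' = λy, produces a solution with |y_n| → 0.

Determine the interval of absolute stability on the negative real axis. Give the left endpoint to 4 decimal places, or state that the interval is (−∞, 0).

(−∞, 0) — no finite endpoint.

With y'=λy (z=hλ):
  y_{n+1} = y_n + z·[2/13·y_n + 11/13·y_{n+1}] ⇒ (1 − 11/13z)y_{n+1} = (1 + 2/13z)y_n
  Hence R(z) = (1 + 2/13z)/(1 − 11/13z).

Find x<0 with |R(x)|<1.
x=-1.01: |R|=0.4554
x=-2: |R|=0.2571
x=-10: |R|=0.0569
x=-100: |R|=0.1680
θ=11/13≥1/2 ⇒ |1+2/13x|<|1−11/13x| ∀x<0 ⇒ unbounded interval.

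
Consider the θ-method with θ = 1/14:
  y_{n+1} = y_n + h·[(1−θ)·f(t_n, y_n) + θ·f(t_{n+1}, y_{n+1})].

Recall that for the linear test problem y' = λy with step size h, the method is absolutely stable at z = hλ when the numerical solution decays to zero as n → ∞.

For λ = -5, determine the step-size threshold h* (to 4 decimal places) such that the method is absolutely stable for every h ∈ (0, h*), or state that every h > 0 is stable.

On y'=λy, z=hλ:
  y_{n+1} = y_n + z·[13/14·y_n + 1/14·y_{n+1}] ⇒ (1 − 1/14z)y_{n+1} = (1 + 13/14z)y_n
  Hence R(z) = (1 + 13/14z)/(1 − 1/14z).

Find x<0 with |R(x)|<1.
x=-0.48: |R|=0.5359
R=−1: 1+13/14x = −1+1/14x ⇒ -6/7x=2 ⇒ x=2/(-6/7)=-2.3333
Confirm numerically:
  x=-2.238: |R|=0.92955 <1
  x=-1.849: |R|=0.63329 <1
  x=-1.753: |R|=0.55793 <1
  x=-1.570: |R|=0.41169 <1
  x=-2.722: |R|=1.27891 >1
  x=-2.449: |R|=1.08438 >1
  x=-2.367: |R|=1.02468 >1
So |R|<1 on (-2.3333, 0).

(-2.3333,0); λ=-5 ⇒ h* = (7/3)/5 = 0.4667.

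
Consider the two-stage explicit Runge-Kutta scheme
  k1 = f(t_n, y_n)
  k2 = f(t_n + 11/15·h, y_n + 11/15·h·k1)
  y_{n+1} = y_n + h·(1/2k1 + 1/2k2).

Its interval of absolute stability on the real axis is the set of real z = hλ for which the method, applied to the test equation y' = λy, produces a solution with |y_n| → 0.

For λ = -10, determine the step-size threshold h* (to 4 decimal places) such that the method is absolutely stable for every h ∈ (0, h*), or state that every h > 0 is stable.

With y'=λy (z=hλ):
  k1=λy_n ⇒ h·k1=z·y_n;  k2=λ(1+11/15z)y_n ⇒ h·k2=z(1+11/15z)y_n
  y_{n+1}/y_n = 1 + 1/2z + 1/2z(1+11/15z) = 1 + z + 11/30z²
  R(z) = 1 + z + 11/30z².

Solve |R(x)|<1 on ℝ⁻.
x=-1.18: |R|=0.3305
R=1: x+11/30x²=0 ⇒ x=−30/11=-2.7273; min R=1−1/(4·11/30)=0.3182>−1
Confirm numerically:
  x=-1.749: |R|=0.37263 <1
  x=-1.456: |R|=0.32131 <1
  x=-1.437: |R|=0.32016 <1
  x=-1.303: |R|=0.31953 <1
  x=-3.231: |R|=1.59677 >1
  x=-2.984: |R|=1.28089 >1
  x=-2.824: |R|=1.10016 >1
Interval (-2.7273, 0).

(-2.7273,0); λ=-10 ⇒ h* = (30/11)/10 = 0.2727.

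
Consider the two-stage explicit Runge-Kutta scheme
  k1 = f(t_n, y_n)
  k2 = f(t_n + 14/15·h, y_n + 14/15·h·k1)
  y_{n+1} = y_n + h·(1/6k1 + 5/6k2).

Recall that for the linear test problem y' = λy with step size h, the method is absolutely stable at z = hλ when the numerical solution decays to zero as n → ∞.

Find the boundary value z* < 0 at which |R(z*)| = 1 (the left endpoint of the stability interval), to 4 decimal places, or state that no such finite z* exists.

z* = -1.2857.

Test eqn y'=λy, z=hλ:
  k1=λy_n ⇒ h·k1=z·y_n;  k2=λ(1+14/15z)y_n ⇒ h·k2=z(1+14/15z)y_n
  y_{n+1}/y_n = 1 + 1/6z + 5/6z(1+14/15z) = 1 + z + 7/9z²
  so R(z) = 1 + z + 7/9z².

Solve |R(x)|<1 on ℝ⁻.
x=-0.58: |R|=0.6816
R=1: x+7/9x²=0 ⇒ x=−9/7=-1.2857; min R=1−1/(4·7/9)=0.6786>−1
Confirm numerically:
  x=-1.166: |R|=0.89143 <1
  x=-0.864: |R|=0.71661 <1
  x=-0.764: |R|=0.68999 <1
  x=-1.809: |R|=1.73626 >1
  x=-1.738: |R|=1.61139 >1
So |R|<1 on (-1.2857, 0).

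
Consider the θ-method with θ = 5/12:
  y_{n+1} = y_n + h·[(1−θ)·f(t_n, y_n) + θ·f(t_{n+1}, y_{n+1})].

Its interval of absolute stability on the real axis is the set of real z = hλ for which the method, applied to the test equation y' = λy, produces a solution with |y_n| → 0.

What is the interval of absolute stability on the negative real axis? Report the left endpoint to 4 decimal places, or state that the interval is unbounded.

z∈(-12.0000,0).

Test eqn y'=λy, z=hλ:
  y_{n+1} = y_n + z·[7/12·y_n + 5/12·y_{n+1}] ⇒ (1 − 5/12z)y_{n+1} = (1 + 7/12z)y_n
  ⇒ R(z) = (1 + 7/12z)/(1 − 5/12z).

Find x<0 with |R(x)|<1.
x=-1.16: |R|=0.2180
R=−1: 1+7/12x = −1+5/12x ⇒ -1/6x=2 ⇒ x=2/(-1/6)=-12.0000
Confirm numerically:
  x=-11.566: |R|=0.98757 <1
  x=-10.906: |R|=0.96711 <1
  x=-8.816: |R|=0.88645 <1
  x=-12.200: |R|=1.00548 >1
  x=-12.170: |R|=1.00467 >1
Interval (-12.0000, 0).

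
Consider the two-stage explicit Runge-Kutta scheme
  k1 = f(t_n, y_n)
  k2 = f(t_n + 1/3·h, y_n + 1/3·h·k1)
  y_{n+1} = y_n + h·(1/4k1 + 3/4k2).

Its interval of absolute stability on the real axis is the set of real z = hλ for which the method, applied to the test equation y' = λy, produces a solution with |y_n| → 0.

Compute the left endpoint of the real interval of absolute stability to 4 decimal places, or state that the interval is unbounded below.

left endpoint -4.0000.

With y'=λy (z=hλ):
  k1=λy_n ⇒ h·k1=z·y_n;  k2=λ(1+1/3z)y_n ⇒ h·k2=z(1+1/3z)y_n
  y_{n+1}/y_n = 1 + 1/4z + 3/4z(1+1/3z) = 1 + z + 1/4z²
  Hence R(z) = 1 + z + 1/4z².

Solve |R(x)|<1 on ℝ⁻.
x=-0.42: |R|=0.6241
R=1: x+1/4x²=0 ⇒ x=−4=-4.0000; min R=1−1/(4·1/4)=0.0000>−1
Confirm numerically:
  x=-3.493: |R|=0.55726 <1
  x=-2.405: |R|=0.04101 <1
  x=-1.806: |R|=0.00941 <1
  x=-4.522: |R|=1.59012 >1
  x=-4.367: |R|=1.40067 >1
  x=-4.338: |R|=1.36656 >1
So |R|<1 on (-4.0000, 0).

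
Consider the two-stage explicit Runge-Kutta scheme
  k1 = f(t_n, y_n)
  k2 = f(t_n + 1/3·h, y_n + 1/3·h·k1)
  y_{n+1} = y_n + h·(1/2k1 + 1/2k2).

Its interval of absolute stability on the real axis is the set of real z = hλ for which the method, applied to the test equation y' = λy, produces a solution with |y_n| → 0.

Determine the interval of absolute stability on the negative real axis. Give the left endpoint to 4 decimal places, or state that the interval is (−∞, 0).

(-6.0000, 0).

On y'=λy, z=hλ:
  k1=λy_n ⇒ h·k1=z·y_n;  k2=λ(1+1/3z)y_n ⇒ h·k2=z(1+1/3z)y_n
  y_{n+1}/y_n = 1 + 1/2z + 1/2z(1+1/3z) = 1 + z + 1/6z²
  Hence R(z) = 1 + z + 1/6z².

Find x<0 with |R(x)|<1.
x=-0.91: |R|=0.2280
R=1: x+1/6x²=0 ⇒ x=−6=-6.0000; min R=1−1/(4·1/6)=-0.5000>−1
Confirm numerically:
  x=-4.996: |R|=0.16400 <1
  x=-4.551: |R|=0.09907 <1
  x=-3.404: |R|=0.47280 <1
  x=-3.274: |R|=0.48749 <1
  x=-6.587: |R|=1.64443 >1
  x=-6.451: |R|=1.48490 >1
Interval (-6.0000, 0).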